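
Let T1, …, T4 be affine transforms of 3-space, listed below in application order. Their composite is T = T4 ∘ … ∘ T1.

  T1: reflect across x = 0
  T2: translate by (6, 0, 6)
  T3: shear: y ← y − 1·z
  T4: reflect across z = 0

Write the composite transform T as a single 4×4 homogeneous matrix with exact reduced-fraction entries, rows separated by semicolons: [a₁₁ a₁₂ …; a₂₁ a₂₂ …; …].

T1 = [-1 0 0 0; 0 1 0 0; 0 0 1 0; 0 0 0 1]
T2·T1 = [-1 0 0 6; 0 1 0 0; 0 0 1 6; 0 0 0 1]
T3·…·T1 = [-1 0 0 6; 0 1 -1 -6; 0 0 1 6; 0 0 0 1]
T4·…·T1 = [-1 0 0 6; 0 1 -1 -6; 0 0 -1 -6; 0 0 0 1]

T = [-1 0 0 6; 0 1 -1 -6; 0 0 -1 -6; 0 0 0 1]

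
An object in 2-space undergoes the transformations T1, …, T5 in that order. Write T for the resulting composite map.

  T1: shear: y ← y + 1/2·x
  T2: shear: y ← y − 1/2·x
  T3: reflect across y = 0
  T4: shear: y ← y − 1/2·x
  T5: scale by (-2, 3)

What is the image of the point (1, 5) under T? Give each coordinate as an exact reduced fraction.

T1 shear: y ← y + 1/2·x: (1, 5) → (1, 11/2)
T2 shear: y ← y − 1/2·x: (1, 11/2) → (1, 5)
T3 reflect across y = 0: (1, 5) → (1, -5)
T4 shear: y ← y − 1/2·x: (1, -5) → (1, -11/2)
T5 scale by (-2, 3): (1, -11/2) → (-2, -33/2)

T(p) = (-2, -33/2)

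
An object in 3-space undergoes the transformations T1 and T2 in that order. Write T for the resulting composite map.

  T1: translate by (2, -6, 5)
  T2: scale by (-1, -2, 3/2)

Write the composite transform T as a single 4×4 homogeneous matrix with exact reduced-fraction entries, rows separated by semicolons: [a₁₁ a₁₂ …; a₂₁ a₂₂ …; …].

T1 = [1 0 0 2; 0 1 0 -6; 0 0 1 5; 0 0 0 1]
T2·T1 = [-1 0 0 -2; 0 -2 0 12; 0 0 3/2 15/2; 0 0 0 1]

T = [-1 0 0 -2; 0 -2 0 12; 0 0 3/2 15/2; 0 0 0 1]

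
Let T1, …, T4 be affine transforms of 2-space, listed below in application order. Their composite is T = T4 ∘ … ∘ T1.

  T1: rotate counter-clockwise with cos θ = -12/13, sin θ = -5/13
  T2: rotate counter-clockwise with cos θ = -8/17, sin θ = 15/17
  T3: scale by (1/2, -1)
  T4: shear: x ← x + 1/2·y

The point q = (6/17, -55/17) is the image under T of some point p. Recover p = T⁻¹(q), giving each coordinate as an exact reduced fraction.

T1 = [-12/13 5/13 0; -5/13 -12/13 0; 0 0 1]
T2·T1 = [171/221 140/221 0; -140/221 171/221 0; 0 0 1]
T3·…·T1 = [171/442 70/221 0; 140/221 -171/221 0; 0 0 1]
T4·…·T1 = [311/442 -31/442 0; 140/221 -171/221 0; 0 0 1]
det M = -1/2; M⁻¹ = [342/221 -31/221 0; 280/221 -311/221 0; 0 0 1]
M⁻¹ · (6/17, -55/17)ᵀ = (1, 5)ᵀ

p = (1, 5)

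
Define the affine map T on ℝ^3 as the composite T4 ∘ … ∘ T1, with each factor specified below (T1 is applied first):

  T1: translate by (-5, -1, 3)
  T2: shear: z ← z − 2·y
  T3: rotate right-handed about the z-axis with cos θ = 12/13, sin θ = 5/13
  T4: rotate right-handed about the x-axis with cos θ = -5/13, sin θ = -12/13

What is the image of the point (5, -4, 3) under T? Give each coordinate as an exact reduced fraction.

T1 translate by (-5, -1, 3): (5, -4, 3) → (0, -5, 6)
T2 shear: z ← z − 2·y: (0, -5, 6) → (0, -5, 16)
T3 rotate right-handed about the z-axis with cos θ = 12/13, sin θ = 5/13: (0, -5, 16) → (25/13, -60/13, 16)
T4 rotate right-handed about the x-axis with cos θ = -5/13, sin θ = -12/13: (25/13, -60/13, 16) → (25/13, 2796/169, -320/169)

T(p) = (25/13, 2796/169, -320/169)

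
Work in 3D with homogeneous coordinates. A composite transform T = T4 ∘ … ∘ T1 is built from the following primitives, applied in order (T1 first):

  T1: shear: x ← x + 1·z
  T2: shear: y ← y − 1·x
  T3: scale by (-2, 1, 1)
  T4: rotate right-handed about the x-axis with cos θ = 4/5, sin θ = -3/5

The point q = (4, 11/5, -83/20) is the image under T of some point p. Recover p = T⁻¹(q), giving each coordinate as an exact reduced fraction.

T1 = [1 0 1 0; 0 1 0 0; 0 0 1 0; 0 0 0 1]
T2·T1 = [1 0 1 0; -1 1 -1 0; 0 0 1 0; 0 0 0 1]
T3·…·T1 = [-2 0 -2 0; -1 1 -1 0; 0 0 1 0; 0 0 0 1]
T4·…·T1 = [-2 0 -2 0; -4/5 4/5 -1/5 0; 3/5 -3/5 7/5 0; 0 0 0 1]
det M = -2; M⁻¹ = [-1/2 -3/5 -4/5 0; -1/2 4/5 -3/5 0; 0 3/5 4/5 0; 0 0 0 1]
M⁻¹ · (4, 11/5, -83/20)ᵀ = (0, 9/4, -2)ᵀ

p = (0, 9/4, -2)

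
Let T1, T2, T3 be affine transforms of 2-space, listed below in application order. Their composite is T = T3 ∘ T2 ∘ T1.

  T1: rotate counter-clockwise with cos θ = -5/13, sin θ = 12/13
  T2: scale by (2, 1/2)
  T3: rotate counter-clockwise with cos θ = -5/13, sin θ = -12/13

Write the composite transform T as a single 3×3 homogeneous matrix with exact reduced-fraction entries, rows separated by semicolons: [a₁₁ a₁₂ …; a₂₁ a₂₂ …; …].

T = [122/169 90/169 0; 90/169 601/338 0; 0 0 1]

T1 = [-5/13 -12/13 0; 12/13 -5/13 0; 0 0 1]
T2·T1 = [-10/13 -24/13 0; 6/13 -5/26 0; 0 0 1]
T3·…·T1 = [122/169 90/169 0; 90/169 601/338 0; 0 0 1]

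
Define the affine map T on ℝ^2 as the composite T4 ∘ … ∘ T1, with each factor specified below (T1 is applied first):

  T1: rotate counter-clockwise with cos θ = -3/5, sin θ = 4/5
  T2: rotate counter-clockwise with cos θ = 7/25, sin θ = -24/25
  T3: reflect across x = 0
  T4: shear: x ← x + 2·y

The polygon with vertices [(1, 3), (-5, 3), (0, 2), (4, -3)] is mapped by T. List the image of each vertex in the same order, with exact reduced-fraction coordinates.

image vertices: (7, 13/5), (1, -11/5), (4, 6/5), (-2, 7/5)

T1 rotate counter-clockwise with cos θ = -3/5, sin θ = 4/5: (1, 3) → (-3, -1); (-5, 3) → (3/5, -29/5); (0, 2) → (-8/5, -6/5); (4, -3) → (0, 5)
T2 rotate counter-clockwise with cos θ = 7/25, sin θ = -24/25: (-3, -1) → (-9/5, 13/5); (3/5, -29/5) → (-27/5, -11/5); (-8/5, -6/5) → (-8/5, 6/5); (0, 5) → (24/5, 7/5)
T3 reflect across x = 0: (-9/5, 13/5) → (9/5, 13/5); (-27/5, -11/5) → (27/5, -11/5); (-8/5, 6/5) → (8/5, 6/5); (24/5, 7/5) → (-24/5, 7/5)
T4 shear: x ← x + 2·y: (9/5, 13/5) → (7, 13/5); (27/5, -11/5) → (1, -11/5); (8/5, 6/5) → (4, 6/5); (-24/5, 7/5) → (-2, 7/5)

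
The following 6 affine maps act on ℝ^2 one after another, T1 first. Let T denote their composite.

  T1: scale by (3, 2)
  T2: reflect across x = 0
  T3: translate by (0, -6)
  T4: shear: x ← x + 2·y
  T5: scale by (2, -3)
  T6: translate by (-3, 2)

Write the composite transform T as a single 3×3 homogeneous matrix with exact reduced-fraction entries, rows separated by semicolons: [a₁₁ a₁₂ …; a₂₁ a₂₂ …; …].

T1 = [3 0 0; 0 2 0; 0 0 1]
T2·T1 = [-3 0 0; 0 2 0; 0 0 1]
T3·…·T1 = [-3 0 0; 0 2 -6; 0 0 1]
T4·…·T1 = [-3 4 -12; 0 2 -6; 0 0 1]
T5·…·T1 = [-6 8 -24; 0 -6 18; 0 0 1]
T6·…·T1 = [-6 8 -27; 0 -6 20; 0 0 1]

T = [-6 8 -27; 0 -6 20; 0 0 1]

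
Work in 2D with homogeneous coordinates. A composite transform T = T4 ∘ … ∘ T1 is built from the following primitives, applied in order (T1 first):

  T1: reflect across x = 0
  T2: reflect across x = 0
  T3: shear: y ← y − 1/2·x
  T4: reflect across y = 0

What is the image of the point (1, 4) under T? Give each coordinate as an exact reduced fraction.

T1 reflect across x = 0: (1, 4) → (-1, 4)
T2 reflect across x = 0: (-1, 4) → (1, 4)
T3 shear: y ← y − 1/2·x: (1, 4) → (1, 7/2)
T4 reflect across y = 0: (1, 7/2) → (1, -7/2)

T(p) = (1, -7/2)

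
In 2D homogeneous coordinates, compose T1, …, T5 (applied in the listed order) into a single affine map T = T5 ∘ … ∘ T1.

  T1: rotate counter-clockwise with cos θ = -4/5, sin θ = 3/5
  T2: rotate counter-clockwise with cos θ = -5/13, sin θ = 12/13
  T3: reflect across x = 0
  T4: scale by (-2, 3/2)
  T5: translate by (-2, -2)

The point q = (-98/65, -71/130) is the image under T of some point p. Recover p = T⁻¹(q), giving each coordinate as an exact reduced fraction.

T1 = [-4/5 -3/5 0; 3/5 -4/5 0; 0 0 1]
T2·T1 = [-16/65 63/65 0; -63/65 -16/65 0; 0 0 1]
T3·…·T1 = [16/65 -63/65 0; -63/65 -16/65 0; 0 0 1]
T4·…·T1 = [-32/65 126/65 0; -189/130 -24/65 0; 0 0 1]
T5·…·T1 = [-32/65 126/65 -2; -189/130 -24/65 -2; 0 0 1]
det M = 3; M⁻¹ = [-8/65 -42/65 -20/13; 63/130 -32/195 25/39; 0 0 1]
M⁻¹ · (-98/65, -71/130)ᵀ = (-1, 0)ᵀ

p = (-1, 0)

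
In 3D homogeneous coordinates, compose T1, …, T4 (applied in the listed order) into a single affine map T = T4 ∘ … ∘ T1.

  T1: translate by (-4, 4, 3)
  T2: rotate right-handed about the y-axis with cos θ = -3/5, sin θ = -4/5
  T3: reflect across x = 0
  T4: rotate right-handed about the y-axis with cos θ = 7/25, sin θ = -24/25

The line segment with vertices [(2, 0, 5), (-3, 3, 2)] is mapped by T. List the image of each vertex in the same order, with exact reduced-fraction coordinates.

image vertices: (38/5, 4, 16/5), (41/5, 7, -13/5)

T1 translate by (-4, 4, 3): (2, 0, 5) → (-2, 4, 8); (-3, 3, 2) → (-7, 7, 5)
T2 rotate right-handed about the y-axis with cos θ = -3/5, sin θ = -4/5: (-2, 4, 8) → (-26/5, 4, -32/5); (-7, 7, 5) → (1/5, 7, -43/5)
T3 reflect across x = 0: (-26/5, 4, -32/5) → (26/5, 4, -32/5); (1/5, 7, -43/5) → (-1/5, 7, -43/5)
T4 rotate right-handed about the y-axis with cos θ = 7/25, sin θ = -24/25: (26/5, 4, -32/5) → (38/5, 4, 16/5); (-1/5, 7, -43/5) → (41/5, 7, -13/5)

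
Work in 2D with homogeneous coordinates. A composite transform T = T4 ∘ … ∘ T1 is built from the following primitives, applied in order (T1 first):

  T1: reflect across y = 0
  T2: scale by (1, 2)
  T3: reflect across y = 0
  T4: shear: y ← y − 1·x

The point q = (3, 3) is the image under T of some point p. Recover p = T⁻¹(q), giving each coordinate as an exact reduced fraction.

T1 = [1 0 0; 0 -1 0; 0 0 1]
T2·T1 = [1 0 0; 0 -2 0; 0 0 1]
T3·…·T1 = [1 0 0; 0 2 0; 0 0 1]
T4·…·T1 = [1 0 0; -1 2 0; 0 0 1]
det M = 2; M⁻¹ = [1 0 0; 1/2 1/2 0; 0 0 1]
M⁻¹ · (3, 3)ᵀ = (3, 3)ᵀ

p = (3, 3)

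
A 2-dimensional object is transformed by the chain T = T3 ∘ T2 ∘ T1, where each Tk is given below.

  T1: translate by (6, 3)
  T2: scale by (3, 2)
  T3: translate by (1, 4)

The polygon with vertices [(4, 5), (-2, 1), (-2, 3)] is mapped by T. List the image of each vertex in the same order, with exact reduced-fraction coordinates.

image vertices: (31, 20), (13, 12), (13, 16)

T1 translate by (6, 3): (4, 5) → (10, 8); (-2, 1) → (4, 4); (-2, 3) → (4, 6)
T2 scale by (3, 2): (10, 8) → (30, 16); (4, 4) → (12, 8); (4, 6) → (12, 12)
T3 translate by (1, 4): (30, 16) → (31, 20); (12, 8) → (13, 12); (12, 12) → (13, 16)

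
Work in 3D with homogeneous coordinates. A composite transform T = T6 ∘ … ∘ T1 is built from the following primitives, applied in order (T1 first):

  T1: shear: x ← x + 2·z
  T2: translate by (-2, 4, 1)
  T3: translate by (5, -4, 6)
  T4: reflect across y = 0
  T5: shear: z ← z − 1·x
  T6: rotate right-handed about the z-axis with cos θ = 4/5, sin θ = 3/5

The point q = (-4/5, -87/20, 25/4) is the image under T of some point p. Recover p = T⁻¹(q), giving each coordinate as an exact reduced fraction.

T1 = [1 0 2 0; 0 1 0 0; 0 0 1 0; 0 0 0 1]
T2·T1 = [1 0 2 -2; 0 1 0 4; 0 0 1 1; 0 0 0 1]
T3·…·T1 = [1 0 2 3; 0 1 0 0; 0 0 1 7; 0 0 0 1]
T4·…·T1 = [1 0 2 3; 0 -1 0 0; 0 0 1 7; 0 0 0 1]
T5·…·T1 = [1 0 2 3; 0 -1 0 0; -1 0 -1 4; 0 0 0 1]
T6·…·T1 = [4/5 3/5 8/5 12/5; 3/5 -4/5 6/5 9/5; -1 0 -1 4; 0 0 0 1]
det M = -1; M⁻¹ = [-4/5 -3/5 -2 11; 3/5 -4/5 0 0; 4/5 3/5 1 -7; 0 0 0 1]
M⁻¹ · (-4/5, -87/20, 25/4)ᵀ = (7/4, 3, -4)ᵀ

p = (7/4, 3, -4)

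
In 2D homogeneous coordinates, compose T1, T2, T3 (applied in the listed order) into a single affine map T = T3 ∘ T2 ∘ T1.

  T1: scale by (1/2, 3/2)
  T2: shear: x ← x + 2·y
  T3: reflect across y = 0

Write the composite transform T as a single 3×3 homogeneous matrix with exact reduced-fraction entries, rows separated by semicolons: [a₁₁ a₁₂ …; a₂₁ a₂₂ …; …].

T = [1/2 3 0; 0 -3/2 0; 0 0 1]

T1 = [1/2 0 0; 0 3/2 0; 0 0 1]
T2·T1 = [1/2 3 0; 0 3/2 0; 0 0 1]
T3·…·T1 = [1/2 3 0; 0 -3/2 0; 0 0 1]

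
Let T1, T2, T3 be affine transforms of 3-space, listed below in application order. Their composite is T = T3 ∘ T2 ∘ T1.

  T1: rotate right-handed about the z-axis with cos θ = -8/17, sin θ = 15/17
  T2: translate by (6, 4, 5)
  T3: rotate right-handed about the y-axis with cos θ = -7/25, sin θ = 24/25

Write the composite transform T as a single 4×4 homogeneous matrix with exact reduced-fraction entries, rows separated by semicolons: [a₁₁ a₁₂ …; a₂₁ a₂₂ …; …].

T = [56/425 21/85 24/25 78/25; 15/17 -8/17 0 4; 192/425 72/85 -7/25 -179/25; 0 0 0 1]

T1 = [-8/17 -15/17 0 0; 15/17 -8/17 0 0; 0 0 1 0; 0 0 0 1]
T2·T1 = [-8/17 -15/17 0 6; 15/17 -8/17 0 4; 0 0 1 5; 0 0 0 1]
T3·…·T1 = [56/425 21/85 24/25 78/25; 15/17 -8/17 0 4; 192/425 72/85 -7/25 -179/25; 0 0 0 1]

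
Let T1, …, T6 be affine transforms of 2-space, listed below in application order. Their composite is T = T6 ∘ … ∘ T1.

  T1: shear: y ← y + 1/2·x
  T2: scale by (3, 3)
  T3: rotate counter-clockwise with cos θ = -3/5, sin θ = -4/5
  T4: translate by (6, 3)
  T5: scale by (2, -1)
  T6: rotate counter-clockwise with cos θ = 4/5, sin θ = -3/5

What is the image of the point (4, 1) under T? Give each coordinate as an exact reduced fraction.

T(p) = (84/5, 12/5)

T1 shear: y ← y + 1/2·x: (4, 1) → (4, 3)
T2 scale by (3, 3): (4, 3) → (12, 9)
T3 rotate counter-clockwise with cos θ = -3/5, sin θ = -4/5: (12, 9) → (0, -15)
T4 translate by (6, 3): (0, -15) → (6, -12)
T5 scale by (2, -1): (6, -12) → (12, 12)
T6 rotate counter-clockwise with cos θ = 4/5, sin θ = -3/5: (12, 12) → (84/5, 12/5)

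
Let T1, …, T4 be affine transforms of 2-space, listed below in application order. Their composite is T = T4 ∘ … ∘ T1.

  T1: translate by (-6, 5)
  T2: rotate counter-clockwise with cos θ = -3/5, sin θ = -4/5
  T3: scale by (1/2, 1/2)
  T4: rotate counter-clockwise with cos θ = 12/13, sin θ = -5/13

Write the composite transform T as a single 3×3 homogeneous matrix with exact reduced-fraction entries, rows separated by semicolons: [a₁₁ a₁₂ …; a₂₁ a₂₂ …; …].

T1 = [1 0 -6; 0 1 5; 0 0 1]
T2·T1 = [-3/5 4/5 38/5; -4/5 -3/5 9/5; 0 0 1]
T3·…·T1 = [-3/10 2/5 19/5; -2/5 -3/10 9/10; 0 0 1]
T4·…·T1 = [-28/65 33/130 501/130; -33/130 -28/65 -41/65; 0 0 1]

T = [-28/65 33/130 501/130; -33/130 -28/65 -41/65; 0 0 1]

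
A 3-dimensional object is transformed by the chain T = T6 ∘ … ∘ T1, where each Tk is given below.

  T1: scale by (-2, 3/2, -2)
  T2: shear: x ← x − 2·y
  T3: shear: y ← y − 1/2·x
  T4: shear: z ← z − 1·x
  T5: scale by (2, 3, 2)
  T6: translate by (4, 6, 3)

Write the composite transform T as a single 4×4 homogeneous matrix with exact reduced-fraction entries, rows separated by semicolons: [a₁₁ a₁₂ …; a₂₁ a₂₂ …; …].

T = [-4 -6 0 4; 3 9 0 6; 4 6 -4 3; 0 0 0 1]

T1 = [-2 0 0 0; 0 3/2 0 0; 0 0 -2 0; 0 0 0 1]
T2·T1 = [-2 -3 0 0; 0 3/2 0 0; 0 0 -2 0; 0 0 0 1]
T3·…·T1 = [-2 -3 0 0; 1 3 0 0; 0 0 -2 0; 0 0 0 1]
T4·…·T1 = [-2 -3 0 0; 1 3 0 0; 2 3 -2 0; 0 0 0 1]
T5·…·T1 = [-4 -6 0 0; 3 9 0 0; 4 6 -4 0; 0 0 0 1]
T6·…·T1 = [-4 -6 0 4; 3 9 0 6; 4 6 -4 3; 0 0 0 1]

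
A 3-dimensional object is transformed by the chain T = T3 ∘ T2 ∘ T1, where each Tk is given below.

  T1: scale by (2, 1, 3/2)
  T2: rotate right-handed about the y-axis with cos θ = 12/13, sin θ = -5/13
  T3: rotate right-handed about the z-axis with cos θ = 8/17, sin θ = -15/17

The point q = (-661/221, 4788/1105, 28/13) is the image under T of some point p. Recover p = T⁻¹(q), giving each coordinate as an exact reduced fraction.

p = (-2, -3/5, 8/3)

T1 = [2 0 0 0; 0 1 0 0; 0 0 3/2 0; 0 0 0 1]
T2·T1 = [24/13 0 -15/26 0; 0 1 0 0; 10/13 0 18/13 0; 0 0 0 1]
T3·…·T1 = [192/221 15/17 -60/221 0; -360/221 8/17 225/442 0; 10/13 0 18/13 0; 0 0 0 1]
det M = 3; M⁻¹ = [48/221 -90/221 5/26 0; 15/17 8/17 0 0; -80/663 50/221 8/13 0; 0 0 0 1]
M⁻¹ · (-661/221, 4788/1105, 28/13)ᵀ = (-2, -3/5, 8/3)ᵀ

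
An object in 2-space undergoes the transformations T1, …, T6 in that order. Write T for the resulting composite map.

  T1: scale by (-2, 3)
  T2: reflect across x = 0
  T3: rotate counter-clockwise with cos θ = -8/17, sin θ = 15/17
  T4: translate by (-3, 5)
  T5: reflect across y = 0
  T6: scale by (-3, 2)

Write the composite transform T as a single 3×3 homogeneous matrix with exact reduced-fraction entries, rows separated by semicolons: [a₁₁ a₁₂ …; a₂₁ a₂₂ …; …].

T1 = [-2 0 0; 0 3 0; 0 0 1]
T2·T1 = [2 0 0; 0 3 0; 0 0 1]
T3·…·T1 = [-16/17 -45/17 0; 30/17 -24/17 0; 0 0 1]
T4·…·T1 = [-16/17 -45/17 -3; 30/17 -24/17 5; 0 0 1]
T5·…·T1 = [-16/17 -45/17 -3; -30/17 24/17 -5; 0 0 1]
T6·…·T1 = [48/17 135/17 9; -60/17 48/17 -10; 0 0 1]

T = [48/17 135/17 9; -60/17 48/17 -10; 0 0 1]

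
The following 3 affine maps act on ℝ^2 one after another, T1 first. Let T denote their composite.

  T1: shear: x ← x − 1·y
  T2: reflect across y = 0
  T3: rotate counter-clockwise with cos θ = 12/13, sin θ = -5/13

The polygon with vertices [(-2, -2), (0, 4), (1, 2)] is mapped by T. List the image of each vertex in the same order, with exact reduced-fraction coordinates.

image vertices: (10/13, 24/13), (-68/13, -28/13), (-22/13, -19/13)

T1 shear: x ← x − 1·y: (-2, -2) → (0, -2); (0, 4) → (-4, 4); (1, 2) → (-1, 2)
T2 reflect across y = 0: (0, -2) → (0, 2); (-4, 4) → (-4, -4); (-1, 2) → (-1, -2)
T3 rotate counter-clockwise with cos θ = 12/13, sin θ = -5/13: (0, 2) → (10/13, 24/13); (-4, -4) → (-68/13, -28/13); (-1, -2) → (-22/13, -19/13)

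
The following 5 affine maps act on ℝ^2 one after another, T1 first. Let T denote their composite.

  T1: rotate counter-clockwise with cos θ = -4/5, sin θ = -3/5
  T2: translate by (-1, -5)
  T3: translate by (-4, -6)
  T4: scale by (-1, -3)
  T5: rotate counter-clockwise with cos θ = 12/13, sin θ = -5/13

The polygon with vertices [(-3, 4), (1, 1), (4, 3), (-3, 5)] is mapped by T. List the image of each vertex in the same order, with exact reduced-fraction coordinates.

image vertices: (942/65, 2227/65), (1242/65, 2102/65), (1569/65, 2684/65), (966/65, 2386/65)

T1 rotate counter-clockwise with cos θ = -4/5, sin θ = -3/5: (-3, 4) → (24/5, -7/5); (1, 1) → (-1/5, -7/5); (4, 3) → (-7/5, -24/5); (-3, 5) → (27/5, -11/5)
T2 translate by (-1, -5): (24/5, -7/5) → (19/5, -32/5); (-1/5, -7/5) → (-6/5, -32/5); (-7/5, -24/5) → (-12/5, -49/5); (27/5, -11/5) → (22/5, -36/5)
T3 translate by (-4, -6): (19/5, -32/5) → (-1/5, -62/5); (-6/5, -32/5) → (-26/5, -62/5); (-12/5, -49/5) → (-32/5, -79/5); (22/5, -36/5) → (2/5, -66/5)
T4 scale by (-1, -3): (-1/5, -62/5) → (1/5, 186/5); (-26/5, -62/5) → (26/5, 186/5); (-32/5, -79/5) → (32/5, 237/5); (2/5, -66/5) → (-2/5, 198/5)
T5 rotate counter-clockwise with cos θ = 12/13, sin θ = -5/13: (1/5, 186/5) → (942/65, 2227/65); (26/5, 186/5) → (1242/65, 2102/65); (32/5, 237/5) → (1569/65, 2684/65); (-2/5, 198/5) → (966/65, 2386/65)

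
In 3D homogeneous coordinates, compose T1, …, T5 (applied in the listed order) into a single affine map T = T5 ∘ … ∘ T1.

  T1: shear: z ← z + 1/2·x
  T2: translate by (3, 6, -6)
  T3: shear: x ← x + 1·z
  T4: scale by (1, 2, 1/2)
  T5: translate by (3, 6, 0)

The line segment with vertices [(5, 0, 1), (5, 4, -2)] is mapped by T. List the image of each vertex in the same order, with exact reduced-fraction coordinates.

T1 shear: z ← z + 1/2·x: (5, 0, 1) → (5, 0, 7/2); (5, 4, -2) → (5, 4, 1/2)
T2 translate by (3, 6, -6): (5, 0, 7/2) → (8, 6, -5/2); (5, 4, 1/2) → (8, 10, -11/2)
T3 shear: x ← x + 1·z: (8, 6, -5/2) → (11/2, 6, -5/2); (8, 10, -11/2) → (5/2, 10, -11/2)
T4 scale by (1, 2, 1/2): (11/2, 6, -5/2) → (11/2, 12, -5/4); (5/2, 10, -11/2) → (5/2, 20, -11/4)
T5 translate by (3, 6, 0): (11/2, 12, -5/4) → (17/2, 18, -5/4); (5/2, 20, -11/4) → (11/2, 26, -11/4)

image vertices: (17/2, 18, -5/4), (11/2, 26, -11/4)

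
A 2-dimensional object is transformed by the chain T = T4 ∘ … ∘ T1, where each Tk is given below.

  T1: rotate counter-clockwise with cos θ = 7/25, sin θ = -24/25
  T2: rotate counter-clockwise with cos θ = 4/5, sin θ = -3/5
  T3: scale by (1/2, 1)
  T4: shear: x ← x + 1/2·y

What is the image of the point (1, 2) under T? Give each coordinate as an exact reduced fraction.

T(p) = (-3/50, -41/25)

T1 rotate counter-clockwise with cos θ = 7/25, sin θ = -24/25: (1, 2) → (11/5, -2/5)
T2 rotate counter-clockwise with cos θ = 4/5, sin θ = -3/5: (11/5, -2/5) → (38/25, -41/25)
T3 scale by (1/2, 1): (38/25, -41/25) → (19/25, -41/25)
T4 shear: x ← x + 1/2·y: (19/25, -41/25) → (-3/50, -41/25)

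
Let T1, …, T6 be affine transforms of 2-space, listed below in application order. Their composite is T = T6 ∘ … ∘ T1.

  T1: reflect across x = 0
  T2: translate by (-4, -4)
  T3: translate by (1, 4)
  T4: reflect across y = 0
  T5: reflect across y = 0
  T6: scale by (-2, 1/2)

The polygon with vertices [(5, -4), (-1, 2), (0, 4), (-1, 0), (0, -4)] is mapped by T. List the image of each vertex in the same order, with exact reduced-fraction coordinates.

image vertices: (16, -2), (4, 1), (6, 2), (4, 0), (6, -2)

T1 reflect across x = 0: (5, -4) → (-5, -4); (-1, 2) → (1, 2); (0, 4) → (0, 4); (-1, 0) → (1, 0); (0, -4) → (0, -4)
T2 translate by (-4, -4): (-5, -4) → (-9, -8); (1, 2) → (-3, -2); (0, 4) → (-4, 0); (1, 0) → (-3, -4); (0, -4) → (-4, -8)
T3 translate by (1, 4): (-9, -8) → (-8, -4); (-3, -2) → (-2, 2); (-4, 0) → (-3, 4); (-3, -4) → (-2, 0); (-4, -8) → (-3, -4)
T4 reflect across y = 0: (-8, -4) → (-8, 4); (-2, 2) → (-2, -2); (-3, 4) → (-3, -4); (-2, 0) → (-2, 0); (-3, -4) → (-3, 4)
T5 reflect across y = 0: (-8, 4) → (-8, -4); (-2, -2) → (-2, 2); (-3, -4) → (-3, 4); (-2, 0) → (-2, 0); (-3, 4) → (-3, -4)
T6 scale by (-2, 1/2): (-8, -4) → (16, -2); (-2, 2) → (4, 1); (-3, 4) → (6, 2); (-2, 0) → (4, 0); (-3, -4) → (6, -2)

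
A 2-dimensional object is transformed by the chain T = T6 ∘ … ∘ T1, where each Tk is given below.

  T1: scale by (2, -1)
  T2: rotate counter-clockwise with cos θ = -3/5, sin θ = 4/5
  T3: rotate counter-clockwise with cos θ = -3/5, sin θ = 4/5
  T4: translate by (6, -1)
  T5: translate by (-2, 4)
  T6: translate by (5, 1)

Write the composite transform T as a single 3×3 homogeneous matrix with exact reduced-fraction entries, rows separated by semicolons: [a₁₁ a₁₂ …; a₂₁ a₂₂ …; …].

T1 = [2 0 0; 0 -1 0; 0 0 1]
T2·T1 = [-6/5 4/5 0; 8/5 3/5 0; 0 0 1]
T3·…·T1 = [-14/25 -24/25 0; -48/25 7/25 0; 0 0 1]
T4·…·T1 = [-14/25 -24/25 6; -48/25 7/25 -1; 0 0 1]
T5·…·T1 = [-14/25 -24/25 4; -48/25 7/25 3; 0 0 1]
T6·…·T1 = [-14/25 -24/25 9; -48/25 7/25 4; 0 0 1]

T = [-14/25 -24/25 9; -48/25 7/25 4; 0 0 1]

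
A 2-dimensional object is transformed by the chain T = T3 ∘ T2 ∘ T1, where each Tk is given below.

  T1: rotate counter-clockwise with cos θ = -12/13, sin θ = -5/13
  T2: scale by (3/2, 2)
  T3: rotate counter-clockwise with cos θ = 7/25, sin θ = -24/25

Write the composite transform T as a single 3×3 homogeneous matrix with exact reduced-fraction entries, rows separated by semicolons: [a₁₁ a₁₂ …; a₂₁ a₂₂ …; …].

T1 = [-12/13 5/13 0; -5/13 -12/13 0; 0 0 1]
T2·T1 = [-18/13 15/26 0; -10/13 -24/13 0; 0 0 1]
T3·…·T1 = [-366/325 -1047/650 0; 362/325 -348/325 0; 0 0 1]

T = [-366/325 -1047/650 0; 362/325 -348/325 0; 0 0 1]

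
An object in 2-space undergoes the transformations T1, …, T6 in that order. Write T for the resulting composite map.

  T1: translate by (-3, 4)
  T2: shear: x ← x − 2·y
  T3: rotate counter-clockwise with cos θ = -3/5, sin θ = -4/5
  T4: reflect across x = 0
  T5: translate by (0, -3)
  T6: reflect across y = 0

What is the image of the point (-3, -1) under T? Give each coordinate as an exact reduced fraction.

T(p) = (-48/5, -24/5)

T1 translate by (-3, 4): (-3, -1) → (-6, 3)
T2 shear: x ← x − 2·y: (-6, 3) → (-12, 3)
T3 rotate counter-clockwise with cos θ = -3/5, sin θ = -4/5: (-12, 3) → (48/5, 39/5)
T4 reflect across x = 0: (48/5, 39/5) → (-48/5, 39/5)
T5 translate by (0, -3): (-48/5, 39/5) → (-48/5, 24/5)
T6 reflect across y = 0: (-48/5, 24/5) → (-48/5, -24/5)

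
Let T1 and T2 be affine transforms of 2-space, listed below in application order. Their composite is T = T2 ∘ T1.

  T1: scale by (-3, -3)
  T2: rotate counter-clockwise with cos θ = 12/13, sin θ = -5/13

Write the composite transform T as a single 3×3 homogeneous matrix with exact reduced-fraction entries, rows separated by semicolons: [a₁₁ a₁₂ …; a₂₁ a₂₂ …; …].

T = [-36/13 -15/13 0; 15/13 -36/13 0; 0 0 1]

T1 = [-3 0 0; 0 -3 0; 0 0 1]
T2·T1 = [-36/13 -15/13 0; 15/13 -36/13 0; 0 0 1]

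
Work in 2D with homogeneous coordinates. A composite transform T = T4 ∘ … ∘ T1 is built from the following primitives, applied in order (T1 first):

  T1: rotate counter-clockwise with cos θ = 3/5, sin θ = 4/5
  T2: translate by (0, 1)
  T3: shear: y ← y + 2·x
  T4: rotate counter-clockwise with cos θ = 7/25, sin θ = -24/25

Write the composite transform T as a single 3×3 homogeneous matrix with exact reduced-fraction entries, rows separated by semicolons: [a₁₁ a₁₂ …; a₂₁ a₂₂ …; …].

T = [261/125 -148/125 24/25; -2/125 61/125 7/25; 0 0 1]

T1 = [3/5 -4/5 0; 4/5 3/5 0; 0 0 1]
T2·T1 = [3/5 -4/5 0; 4/5 3/5 1; 0 0 1]
T3·…·T1 = [3/5 -4/5 0; 2 -1 1; 0 0 1]
T4·…·T1 = [261/125 -148/125 24/25; -2/125 61/125 7/25; 0 0 1]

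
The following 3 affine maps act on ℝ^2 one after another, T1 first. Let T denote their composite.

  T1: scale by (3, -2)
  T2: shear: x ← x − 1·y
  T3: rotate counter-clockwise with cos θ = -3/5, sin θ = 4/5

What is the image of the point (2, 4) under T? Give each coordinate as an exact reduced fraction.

T(p) = (-2, 16)

T1 scale by (3, -2): (2, 4) → (6, -8)
T2 shear: x ← x − 1·y: (6, -8) → (14, -8)
T3 rotate counter-clockwise with cos θ = -3/5, sin θ = 4/5: (14, -8) → (-2, 16)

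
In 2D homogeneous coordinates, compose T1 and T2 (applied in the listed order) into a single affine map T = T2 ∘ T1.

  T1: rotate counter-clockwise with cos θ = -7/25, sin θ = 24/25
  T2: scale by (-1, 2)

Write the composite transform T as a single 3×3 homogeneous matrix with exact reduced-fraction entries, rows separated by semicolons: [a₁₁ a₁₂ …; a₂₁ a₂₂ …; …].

T1 = [-7/25 -24/25 0; 24/25 -7/25 0; 0 0 1]
T2·T1 = [7/25 24/25 0; 48/25 -14/25 0; 0 0 1]

T = [7/25 24/25 0; 48/25 -14/25 0; 0 0 1]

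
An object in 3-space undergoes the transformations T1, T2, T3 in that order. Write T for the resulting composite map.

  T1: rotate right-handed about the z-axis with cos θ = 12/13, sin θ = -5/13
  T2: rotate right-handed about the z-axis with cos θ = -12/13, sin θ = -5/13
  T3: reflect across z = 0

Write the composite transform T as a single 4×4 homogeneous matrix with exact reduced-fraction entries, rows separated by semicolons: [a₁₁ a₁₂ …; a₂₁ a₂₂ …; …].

T1 = [12/13 5/13 0 0; -5/13 12/13 0 0; 0 0 1 0; 0 0 0 1]
T2·T1 = [-1 0 0 0; 0 -1 0 0; 0 0 1 0; 0 0 0 1]
T3·…·T1 = [-1 0 0 0; 0 -1 0 0; 0 0 -1 0; 0 0 0 1]

T = [-1 0 0 0; 0 -1 0 0; 0 0 -1 0; 0 0 0 1]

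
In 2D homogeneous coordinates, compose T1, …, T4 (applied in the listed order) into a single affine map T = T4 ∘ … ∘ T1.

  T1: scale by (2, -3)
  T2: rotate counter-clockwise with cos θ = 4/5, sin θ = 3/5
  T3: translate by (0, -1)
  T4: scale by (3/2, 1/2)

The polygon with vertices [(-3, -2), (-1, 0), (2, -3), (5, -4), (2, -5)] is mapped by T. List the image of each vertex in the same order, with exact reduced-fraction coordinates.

T1 scale by (2, -3): (-3, -2) → (-6, 6); (-1, 0) → (-2, 0); (2, -3) → (4, 9); (5, -4) → (10, 12); (2, -5) → (4, 15)
T2 rotate counter-clockwise with cos θ = 4/5, sin θ = 3/5: (-6, 6) → (-42/5, 6/5); (-2, 0) → (-8/5, -6/5); (4, 9) → (-11/5, 48/5); (10, 12) → (4/5, 78/5); (4, 15) → (-29/5, 72/5)
T3 translate by (0, -1): (-42/5, 6/5) → (-42/5, 1/5); (-8/5, -6/5) → (-8/5, -11/5); (-11/5, 48/5) → (-11/5, 43/5); (4/5, 78/5) → (4/5, 73/5); (-29/5, 72/5) → (-29/5, 67/5)
T4 scale by (3/2, 1/2): (-42/5, 1/5) → (-63/5, 1/10); (-8/5, -11/5) → (-12/5, -11/10); (-11/5, 43/5) → (-33/10, 43/10); (4/5, 73/5) → (6/5, 73/10); (-29/5, 67/5) → (-87/10, 67/10)

image vertices: (-63/5, 1/10), (-12/5, -11/10), (-33/10, 43/10), (6/5, 73/10), (-87/10, 67/10)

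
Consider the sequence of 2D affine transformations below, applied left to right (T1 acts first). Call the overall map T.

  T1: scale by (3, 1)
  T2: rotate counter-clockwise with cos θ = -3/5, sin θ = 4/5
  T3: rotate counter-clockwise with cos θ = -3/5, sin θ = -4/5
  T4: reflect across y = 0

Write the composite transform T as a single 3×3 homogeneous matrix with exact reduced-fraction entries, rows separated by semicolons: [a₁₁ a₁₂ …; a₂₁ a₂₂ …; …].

T1 = [3 0 0; 0 1 0; 0 0 1]
T2·T1 = [-9/5 -4/5 0; 12/5 -3/5 0; 0 0 1]
T3·…·T1 = [3 0 0; 0 1 0; 0 0 1]
T4·…·T1 = [3 0 0; 0 -1 0; 0 0 1]

T = [3 0 0; 0 -1 0; 0 0 1]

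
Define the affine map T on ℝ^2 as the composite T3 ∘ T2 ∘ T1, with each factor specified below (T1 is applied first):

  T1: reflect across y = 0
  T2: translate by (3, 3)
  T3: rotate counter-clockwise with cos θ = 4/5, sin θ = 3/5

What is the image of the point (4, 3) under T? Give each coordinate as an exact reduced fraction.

T1 reflect across y = 0: (4, 3) → (4, -3)
T2 translate by (3, 3): (4, -3) → (7, 0)
T3 rotate counter-clockwise with cos θ = 4/5, sin θ = 3/5: (7, 0) → (28/5, 21/5)

T(p) = (28/5, 21/5)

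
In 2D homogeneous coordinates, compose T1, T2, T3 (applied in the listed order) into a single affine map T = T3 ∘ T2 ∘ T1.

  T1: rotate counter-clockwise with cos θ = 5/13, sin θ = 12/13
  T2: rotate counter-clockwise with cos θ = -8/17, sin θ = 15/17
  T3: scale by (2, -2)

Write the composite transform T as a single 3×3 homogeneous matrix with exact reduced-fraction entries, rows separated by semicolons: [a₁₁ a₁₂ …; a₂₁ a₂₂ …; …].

T1 = [5/13 -12/13 0; 12/13 5/13 0; 0 0 1]
T2·T1 = [-220/221 21/221 0; -21/221 -220/221 0; 0 0 1]
T3·…·T1 = [-440/221 42/221 0; 42/221 440/221 0; 0 0 1]

T = [-440/221 42/221 0; 42/221 440/221 0; 0 0 1]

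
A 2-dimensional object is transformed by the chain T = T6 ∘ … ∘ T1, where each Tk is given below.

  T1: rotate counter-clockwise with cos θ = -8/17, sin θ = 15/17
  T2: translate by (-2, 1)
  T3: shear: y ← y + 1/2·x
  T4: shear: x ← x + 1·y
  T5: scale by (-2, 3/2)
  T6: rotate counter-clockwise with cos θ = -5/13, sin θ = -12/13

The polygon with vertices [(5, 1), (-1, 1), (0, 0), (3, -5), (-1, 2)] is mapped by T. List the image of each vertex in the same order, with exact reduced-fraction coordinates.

image vertices: (216/221, -5937/884), (-1152/221, -5685/884), (-20/13, -48/13), (192/13, 525/52), (-1736/221, -2037/221)

T1 rotate counter-clockwise with cos θ = -8/17, sin θ = 15/17: (5, 1) → (-55/17, 67/17); (-1, 1) → (-7/17, -23/17); (0, 0) → (0, 0); (3, -5) → (3, 5); (-1, 2) → (-22/17, -31/17)
T2 translate by (-2, 1): (-55/17, 67/17) → (-89/17, 84/17); (-7/17, -23/17) → (-41/17, -6/17); (0, 0) → (-2, 1); (3, 5) → (1, 6); (-22/17, -31/17) → (-56/17, -14/17)
T3 shear: y ← y + 1/2·x: (-89/17, 84/17) → (-89/17, 79/34); (-41/17, -6/17) → (-41/17, -53/34); (-2, 1) → (-2, 0); (1, 6) → (1, 13/2); (-56/17, -14/17) → (-56/17, -42/17)
T4 shear: x ← x + 1·y: (-89/17, 79/34) → (-99/34, 79/34); (-41/17, -53/34) → (-135/34, -53/34); (-2, 0) → (-2, 0); (1, 13/2) → (15/2, 13/2); (-56/17, -42/17) → (-98/17, -42/17)
T5 scale by (-2, 3/2): (-99/34, 79/34) → (99/17, 237/68); (-135/34, -53/34) → (135/17, -159/68); (-2, 0) → (4, 0); (15/2, 13/2) → (-15, 39/4); (-98/17, -42/17) → (196/17, -63/17)
T6 rotate counter-clockwise with cos θ = -5/13, sin θ = -12/13: (99/17, 237/68) → (216/221, -5937/884); (135/17, -159/68) → (-1152/221, -5685/884); (4, 0) → (-20/13, -48/13); (-15, 39/4) → (192/13, 525/52); (196/17, -63/17) → (-1736/221, -2037/221)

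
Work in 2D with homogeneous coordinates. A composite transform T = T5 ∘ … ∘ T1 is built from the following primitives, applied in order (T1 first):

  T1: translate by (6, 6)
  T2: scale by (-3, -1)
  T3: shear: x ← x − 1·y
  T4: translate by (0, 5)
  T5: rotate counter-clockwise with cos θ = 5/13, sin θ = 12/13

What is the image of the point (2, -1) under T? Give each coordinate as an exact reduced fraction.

T(p) = (-95/13, -228/13)

T1 translate by (6, 6): (2, -1) → (8, 5)
T2 scale by (-3, -1): (8, 5) → (-24, -5)
T3 shear: x ← x − 1·y: (-24, -5) → (-19, -5)
T4 translate by (0, 5): (-19, -5) → (-19, 0)
T5 rotate counter-clockwise with cos θ = 5/13, sin θ = 12/13: (-19, 0) → (-95/13, -228/13)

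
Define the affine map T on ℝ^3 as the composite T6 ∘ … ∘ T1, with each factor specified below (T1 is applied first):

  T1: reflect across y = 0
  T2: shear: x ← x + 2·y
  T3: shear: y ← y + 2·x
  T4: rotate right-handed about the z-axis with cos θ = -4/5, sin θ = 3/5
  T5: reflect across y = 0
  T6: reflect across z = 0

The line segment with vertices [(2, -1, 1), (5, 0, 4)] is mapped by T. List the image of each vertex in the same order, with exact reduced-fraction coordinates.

image vertices: (-43/5, 24/5, -1), (-10, 5, -4)

T1 reflect across y = 0: (2, -1, 1) → (2, 1, 1); (5, 0, 4) → (5, 0, 4)
T2 shear: x ← x + 2·y: (2, 1, 1) → (4, 1, 1); (5, 0, 4) → (5, 0, 4)
T3 shear: y ← y + 2·x: (4, 1, 1) → (4, 9, 1); (5, 0, 4) → (5, 10, 4)
T4 rotate right-handed about the z-axis with cos θ = -4/5, sin θ = 3/5: (4, 9, 1) → (-43/5, -24/5, 1); (5, 10, 4) → (-10, -5, 4)
T5 reflect across y = 0: (-43/5, -24/5, 1) → (-43/5, 24/5, 1); (-10, -5, 4) → (-10, 5, 4)
T6 reflect across z = 0: (-43/5, 24/5, 1) → (-43/5, 24/5, -1); (-10, 5, 4) → (-10, 5, -4)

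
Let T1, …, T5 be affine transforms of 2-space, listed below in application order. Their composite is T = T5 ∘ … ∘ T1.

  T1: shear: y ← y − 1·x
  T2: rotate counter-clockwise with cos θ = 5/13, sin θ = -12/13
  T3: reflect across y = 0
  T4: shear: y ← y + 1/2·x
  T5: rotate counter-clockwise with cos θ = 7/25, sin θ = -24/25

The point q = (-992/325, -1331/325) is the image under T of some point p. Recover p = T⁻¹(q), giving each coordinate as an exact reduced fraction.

T1 = [1 0 0; -1 1 0; 0 0 1]
T2·T1 = [-7/13 12/13 0; -17/13 5/13 0; 0 0 1]
T3·…·T1 = [-7/13 12/13 0; 17/13 -5/13 0; 0 0 1]
T4·…·T1 = [-7/13 12/13 0; 27/26 1/13 0; 0 0 1]
T5·…·T1 = [11/13 108/325 0; 21/26 -281/325 0; 0 0 1]
det M = -1; M⁻¹ = [281/325 108/325 0; 21/26 -11/13 0; 0 0 1]
M⁻¹ · (-992/325, -1331/325)ᵀ = (-4, 1)ᵀ

p = (-4, 1)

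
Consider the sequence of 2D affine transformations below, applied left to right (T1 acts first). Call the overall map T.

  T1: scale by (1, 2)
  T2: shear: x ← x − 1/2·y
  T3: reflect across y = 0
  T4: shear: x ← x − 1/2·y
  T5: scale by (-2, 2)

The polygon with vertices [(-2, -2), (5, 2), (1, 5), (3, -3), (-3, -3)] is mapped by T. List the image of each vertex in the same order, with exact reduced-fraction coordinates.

image vertices: (4, 8), (-10, -8), (-2, -20), (-6, 12), (6, 12)

T1 scale by (1, 2): (-2, -2) → (-2, -4); (5, 2) → (5, 4); (1, 5) → (1, 10); (3, -3) → (3, -6); (-3, -3) → (-3, -6)
T2 shear: x ← x − 1/2·y: (-2, -4) → (0, -4); (5, 4) → (3, 4); (1, 10) → (-4, 10); (3, -6) → (6, -6); (-3, -6) → (0, -6)
T3 reflect across y = 0: (0, -4) → (0, 4); (3, 4) → (3, -4); (-4, 10) → (-4, -10); (6, -6) → (6, 6); (0, -6) → (0, 6)
T4 shear: x ← x − 1/2·y: (0, 4) → (-2, 4); (3, -4) → (5, -4); (-4, -10) → (1, -10); (6, 6) → (3, 6); (0, 6) → (-3, 6)
T5 scale by (-2, 2): (-2, 4) → (4, 8); (5, -4) → (-10, -8); (1, -10) → (-2, -20); (3, 6) → (-6, 12); (-3, 6) → (6, 12)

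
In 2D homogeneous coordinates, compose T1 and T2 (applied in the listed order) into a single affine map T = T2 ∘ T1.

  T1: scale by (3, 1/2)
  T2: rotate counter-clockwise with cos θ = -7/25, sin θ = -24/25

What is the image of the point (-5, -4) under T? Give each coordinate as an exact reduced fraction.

T1 scale by (3, 1/2): (-5, -4) → (-15, -2)
T2 rotate counter-clockwise with cos θ = -7/25, sin θ = -24/25: (-15, -2) → (57/25, 374/25)

T(p) = (57/25, 374/25)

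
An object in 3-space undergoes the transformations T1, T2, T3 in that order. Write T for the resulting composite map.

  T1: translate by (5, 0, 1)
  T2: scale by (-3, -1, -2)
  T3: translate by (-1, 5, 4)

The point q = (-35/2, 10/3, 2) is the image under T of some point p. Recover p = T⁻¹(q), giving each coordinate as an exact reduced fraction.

p = (1/2, 5/3, 0)

T1 = [1 0 0 5; 0 1 0 0; 0 0 1 1; 0 0 0 1]
T2·T1 = [-3 0 0 -15; 0 -1 0 0; 0 0 -2 -2; 0 0 0 1]
T3·…·T1 = [-3 0 0 -16; 0 -1 0 5; 0 0 -2 2; 0 0 0 1]
det M = -6; M⁻¹ = [-1/3 0 0 -16/3; 0 -1 0 5; 0 0 -1/2 1; 0 0 0 1]
M⁻¹ · (-35/2, 10/3, 2)ᵀ = (1/2, 5/3, 0)ᵀ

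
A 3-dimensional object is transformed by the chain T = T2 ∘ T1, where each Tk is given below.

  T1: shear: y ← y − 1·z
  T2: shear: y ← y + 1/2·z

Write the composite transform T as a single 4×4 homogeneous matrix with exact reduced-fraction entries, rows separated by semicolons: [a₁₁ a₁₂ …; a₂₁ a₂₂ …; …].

T1 = [1 0 0 0; 0 1 -1 0; 0 0 1 0; 0 0 0 1]
T2·T1 = [1 0 0 0; 0 1 -1/2 0; 0 0 1 0; 0 0 0 1]

T = [1 0 0 0; 0 1 -1/2 0; 0 0 1 0; 0 0 0 1]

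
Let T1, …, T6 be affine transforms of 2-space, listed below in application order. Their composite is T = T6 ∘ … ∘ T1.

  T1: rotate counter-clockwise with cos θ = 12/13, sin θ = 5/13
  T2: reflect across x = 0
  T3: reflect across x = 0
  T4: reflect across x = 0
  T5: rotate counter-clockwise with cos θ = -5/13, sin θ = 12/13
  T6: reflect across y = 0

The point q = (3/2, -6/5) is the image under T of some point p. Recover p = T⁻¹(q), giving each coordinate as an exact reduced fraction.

p = (-6/5, -3/2)

T1 = [12/13 -5/13 0; 5/13 12/13 0; 0 0 1]
T2·T1 = [-12/13 5/13 0; 5/13 12/13 0; 0 0 1]
T3·…·T1 = [12/13 -5/13 0; 5/13 12/13 0; 0 0 1]
T4·…·T1 = [-12/13 5/13 0; 5/13 12/13 0; 0 0 1]
T5·…·T1 = [0 -1 0; -1 0 0; 0 0 1]
T6·…·T1 = [0 -1 0; 1 0 0; 0 0 1]
det M = 1; M⁻¹ = [0 1 0; -1 0 0; 0 0 1]
M⁻¹ · (3/2, -6/5)ᵀ = (-6/5, -3/2)ᵀ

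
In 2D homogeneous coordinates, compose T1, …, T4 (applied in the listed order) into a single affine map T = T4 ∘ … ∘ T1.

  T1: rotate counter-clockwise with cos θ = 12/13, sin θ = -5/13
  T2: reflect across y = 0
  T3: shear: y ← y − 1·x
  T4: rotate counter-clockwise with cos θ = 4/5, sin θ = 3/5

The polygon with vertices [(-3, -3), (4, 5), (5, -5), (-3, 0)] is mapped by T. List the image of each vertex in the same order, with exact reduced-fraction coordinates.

image vertices: (-84/13, 27/13), (631/65, -233/65), (-2/13, 61/13), (-207/65, -24/65)

T1 rotate counter-clockwise with cos θ = 12/13, sin θ = -5/13: (-3, -3) → (-51/13, -21/13); (4, 5) → (73/13, 40/13); (5, -5) → (35/13, -85/13); (-3, 0) → (-36/13, 15/13)
T2 reflect across y = 0: (-51/13, -21/13) → (-51/13, 21/13); (73/13, 40/13) → (73/13, -40/13); (35/13, -85/13) → (35/13, 85/13); (-36/13, 15/13) → (-36/13, -15/13)
T3 shear: y ← y − 1·x: (-51/13, 21/13) → (-51/13, 72/13); (73/13, -40/13) → (73/13, -113/13); (35/13, 85/13) → (35/13, 50/13); (-36/13, -15/13) → (-36/13, 21/13)
T4 rotate counter-clockwise with cos θ = 4/5, sin θ = 3/5: (-51/13, 72/13) → (-84/13, 27/13); (73/13, -113/13) → (631/65, -233/65); (35/13, 50/13) → (-2/13, 61/13); (-36/13, 21/13) → (-207/65, -24/65)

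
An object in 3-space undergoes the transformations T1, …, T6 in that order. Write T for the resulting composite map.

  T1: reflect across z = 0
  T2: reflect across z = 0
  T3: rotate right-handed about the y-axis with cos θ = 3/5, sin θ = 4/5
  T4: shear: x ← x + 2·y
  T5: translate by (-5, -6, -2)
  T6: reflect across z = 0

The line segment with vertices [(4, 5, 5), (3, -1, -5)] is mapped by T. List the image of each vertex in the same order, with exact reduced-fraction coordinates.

T1 reflect across z = 0: (4, 5, 5) → (4, 5, -5); (3, -1, -5) → (3, -1, 5)
T2 reflect across z = 0: (4, 5, -5) → (4, 5, 5); (3, -1, 5) → (3, -1, -5)
T3 rotate right-handed about the y-axis with cos θ = 3/5, sin θ = 4/5: (4, 5, 5) → (32/5, 5, -1/5); (3, -1, -5) → (-11/5, -1, -27/5)
T4 shear: x ← x + 2·y: (32/5, 5, -1/5) → (82/5, 5, -1/5); (-11/5, -1, -27/5) → (-21/5, -1, -27/5)
T5 translate by (-5, -6, -2): (82/5, 5, -1/5) → (57/5, -1, -11/5); (-21/5, -1, -27/5) → (-46/5, -7, -37/5)
T6 reflect across z = 0: (57/5, -1, -11/5) → (57/5, -1, 11/5); (-46/5, -7, -37/5) → (-46/5, -7, 37/5)

image vertices: (57/5, -1, 11/5), (-46/5, -7, 37/5)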